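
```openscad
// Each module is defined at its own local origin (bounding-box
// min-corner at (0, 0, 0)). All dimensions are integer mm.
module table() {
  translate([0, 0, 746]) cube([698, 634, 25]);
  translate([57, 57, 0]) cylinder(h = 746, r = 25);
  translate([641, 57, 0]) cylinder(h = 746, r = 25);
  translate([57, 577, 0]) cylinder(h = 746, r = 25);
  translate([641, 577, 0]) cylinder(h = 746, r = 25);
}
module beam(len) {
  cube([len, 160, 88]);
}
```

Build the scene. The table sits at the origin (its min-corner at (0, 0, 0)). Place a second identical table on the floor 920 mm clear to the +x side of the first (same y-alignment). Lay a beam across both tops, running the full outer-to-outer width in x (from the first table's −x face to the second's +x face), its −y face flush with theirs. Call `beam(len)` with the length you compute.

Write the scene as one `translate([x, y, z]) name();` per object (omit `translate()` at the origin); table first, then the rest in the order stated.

table();
translate([1618, 0, 0]) table();
translate([0, 0, 771]) beam(2316);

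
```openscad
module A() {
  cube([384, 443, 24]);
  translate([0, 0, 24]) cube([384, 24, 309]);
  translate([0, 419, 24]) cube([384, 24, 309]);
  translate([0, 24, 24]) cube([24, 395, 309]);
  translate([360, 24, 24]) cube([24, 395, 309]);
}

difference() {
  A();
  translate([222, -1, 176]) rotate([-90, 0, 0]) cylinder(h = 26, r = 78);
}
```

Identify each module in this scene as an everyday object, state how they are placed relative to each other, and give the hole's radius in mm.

The subtracted cylinder has r = 78 mm.

A is an open box. The open box has a circular hole through its front wall. The hole's radius is 78 mm.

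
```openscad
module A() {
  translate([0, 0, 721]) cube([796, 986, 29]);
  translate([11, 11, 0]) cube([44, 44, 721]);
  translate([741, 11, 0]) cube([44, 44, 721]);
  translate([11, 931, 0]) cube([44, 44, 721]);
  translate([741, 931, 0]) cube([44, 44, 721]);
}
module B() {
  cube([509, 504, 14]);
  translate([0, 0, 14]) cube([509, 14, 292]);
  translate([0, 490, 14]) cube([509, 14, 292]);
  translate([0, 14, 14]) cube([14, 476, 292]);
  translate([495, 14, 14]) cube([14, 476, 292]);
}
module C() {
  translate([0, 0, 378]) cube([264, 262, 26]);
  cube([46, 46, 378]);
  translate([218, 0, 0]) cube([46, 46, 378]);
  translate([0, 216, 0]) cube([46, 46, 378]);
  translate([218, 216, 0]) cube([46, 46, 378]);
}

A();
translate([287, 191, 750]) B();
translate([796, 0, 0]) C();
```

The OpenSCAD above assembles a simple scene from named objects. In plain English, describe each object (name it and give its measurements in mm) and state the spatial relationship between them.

A is a rectangular dining table. The top is 796×986×29 mm with its upper surface at z = 750 mm. It stands on four 44×44 mm square legs, each inset 11 mm from the nearest pair of top edges, running from the floor to the underside of the top.

B is an open storage box with external size 509×504×306 mm and wall thickness 14 mm (the base is also 14 mm thick). The base covers the whole footprint; the four walls stand on the base, with the y-facing walls full-width and the x-facing walls fitting between their inner faces.

C is a four-legged stool. The seat is 264×262 mm, 26 mm thick, top at z = 404 mm. It stands on four square legs, each 46×46 mm in cross-section, from z = 0 to the seat underside, each flush with a corner of the seat.

The open box is on top of the table. The stool is against the table's +x side, with their −y faces flush.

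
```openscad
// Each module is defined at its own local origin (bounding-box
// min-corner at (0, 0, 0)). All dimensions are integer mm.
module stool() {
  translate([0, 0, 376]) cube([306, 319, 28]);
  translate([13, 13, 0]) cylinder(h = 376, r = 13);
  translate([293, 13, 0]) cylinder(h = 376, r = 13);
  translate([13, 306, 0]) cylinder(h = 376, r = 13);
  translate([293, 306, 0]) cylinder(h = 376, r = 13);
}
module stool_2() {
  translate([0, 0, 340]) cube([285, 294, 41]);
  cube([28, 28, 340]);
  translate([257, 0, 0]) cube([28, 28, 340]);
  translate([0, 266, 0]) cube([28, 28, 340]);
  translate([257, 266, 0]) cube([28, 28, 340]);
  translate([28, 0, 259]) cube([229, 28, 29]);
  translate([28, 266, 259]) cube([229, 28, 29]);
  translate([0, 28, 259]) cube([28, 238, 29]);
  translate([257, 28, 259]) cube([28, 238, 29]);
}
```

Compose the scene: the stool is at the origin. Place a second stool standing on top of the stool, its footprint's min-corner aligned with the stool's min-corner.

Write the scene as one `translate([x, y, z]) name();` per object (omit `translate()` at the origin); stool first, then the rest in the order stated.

stool();
translate([0, 0, 404]) stool_2();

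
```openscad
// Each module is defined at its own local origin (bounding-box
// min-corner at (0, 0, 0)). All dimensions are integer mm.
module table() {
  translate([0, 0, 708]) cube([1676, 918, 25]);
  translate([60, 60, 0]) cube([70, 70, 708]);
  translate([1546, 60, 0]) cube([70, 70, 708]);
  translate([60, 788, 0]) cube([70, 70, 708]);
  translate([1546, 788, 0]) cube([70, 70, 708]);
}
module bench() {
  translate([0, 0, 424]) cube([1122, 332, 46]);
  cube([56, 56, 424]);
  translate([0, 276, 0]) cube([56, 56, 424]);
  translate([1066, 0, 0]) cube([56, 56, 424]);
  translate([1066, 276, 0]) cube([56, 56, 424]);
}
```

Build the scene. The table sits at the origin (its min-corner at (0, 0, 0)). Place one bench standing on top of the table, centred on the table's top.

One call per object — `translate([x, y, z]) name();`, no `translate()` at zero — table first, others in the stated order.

table();
translate([277, 293, 733]) bench();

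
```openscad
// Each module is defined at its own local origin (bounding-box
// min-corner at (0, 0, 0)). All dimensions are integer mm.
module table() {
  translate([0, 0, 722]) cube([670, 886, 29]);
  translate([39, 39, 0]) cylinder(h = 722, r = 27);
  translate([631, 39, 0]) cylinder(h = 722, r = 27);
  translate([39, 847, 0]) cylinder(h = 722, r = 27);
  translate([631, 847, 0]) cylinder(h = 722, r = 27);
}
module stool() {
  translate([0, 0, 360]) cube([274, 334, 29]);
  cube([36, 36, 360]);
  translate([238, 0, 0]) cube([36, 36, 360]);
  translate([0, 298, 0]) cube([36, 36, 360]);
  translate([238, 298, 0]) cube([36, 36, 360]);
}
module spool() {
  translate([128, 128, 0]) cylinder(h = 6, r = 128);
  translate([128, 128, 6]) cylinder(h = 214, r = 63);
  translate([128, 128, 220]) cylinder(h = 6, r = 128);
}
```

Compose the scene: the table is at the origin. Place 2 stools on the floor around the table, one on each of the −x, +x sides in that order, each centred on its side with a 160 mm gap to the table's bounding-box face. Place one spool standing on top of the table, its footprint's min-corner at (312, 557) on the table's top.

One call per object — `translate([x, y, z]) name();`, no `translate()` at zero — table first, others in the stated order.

table();
translate([-434, 276, 0]) stool();
translate([830, 276, 0]) stool();
translate([312, 557, 751]) spool();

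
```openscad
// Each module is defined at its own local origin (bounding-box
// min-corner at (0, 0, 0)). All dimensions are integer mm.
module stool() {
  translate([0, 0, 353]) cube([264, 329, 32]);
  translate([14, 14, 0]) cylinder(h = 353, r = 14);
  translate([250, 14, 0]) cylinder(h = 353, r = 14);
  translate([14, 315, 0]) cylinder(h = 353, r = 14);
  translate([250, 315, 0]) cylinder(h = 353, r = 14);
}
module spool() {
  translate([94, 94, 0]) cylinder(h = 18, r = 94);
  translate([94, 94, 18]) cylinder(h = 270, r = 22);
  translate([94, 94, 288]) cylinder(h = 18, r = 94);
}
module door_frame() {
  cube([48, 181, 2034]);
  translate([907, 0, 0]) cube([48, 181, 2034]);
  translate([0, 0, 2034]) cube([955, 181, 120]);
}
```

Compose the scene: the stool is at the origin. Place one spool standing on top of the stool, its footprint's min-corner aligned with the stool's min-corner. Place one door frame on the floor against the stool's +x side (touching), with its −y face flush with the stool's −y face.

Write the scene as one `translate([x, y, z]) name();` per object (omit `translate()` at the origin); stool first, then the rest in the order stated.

stool();
translate([0, 0, 385]) spool();
translate([264, 0, 0]) door_frame();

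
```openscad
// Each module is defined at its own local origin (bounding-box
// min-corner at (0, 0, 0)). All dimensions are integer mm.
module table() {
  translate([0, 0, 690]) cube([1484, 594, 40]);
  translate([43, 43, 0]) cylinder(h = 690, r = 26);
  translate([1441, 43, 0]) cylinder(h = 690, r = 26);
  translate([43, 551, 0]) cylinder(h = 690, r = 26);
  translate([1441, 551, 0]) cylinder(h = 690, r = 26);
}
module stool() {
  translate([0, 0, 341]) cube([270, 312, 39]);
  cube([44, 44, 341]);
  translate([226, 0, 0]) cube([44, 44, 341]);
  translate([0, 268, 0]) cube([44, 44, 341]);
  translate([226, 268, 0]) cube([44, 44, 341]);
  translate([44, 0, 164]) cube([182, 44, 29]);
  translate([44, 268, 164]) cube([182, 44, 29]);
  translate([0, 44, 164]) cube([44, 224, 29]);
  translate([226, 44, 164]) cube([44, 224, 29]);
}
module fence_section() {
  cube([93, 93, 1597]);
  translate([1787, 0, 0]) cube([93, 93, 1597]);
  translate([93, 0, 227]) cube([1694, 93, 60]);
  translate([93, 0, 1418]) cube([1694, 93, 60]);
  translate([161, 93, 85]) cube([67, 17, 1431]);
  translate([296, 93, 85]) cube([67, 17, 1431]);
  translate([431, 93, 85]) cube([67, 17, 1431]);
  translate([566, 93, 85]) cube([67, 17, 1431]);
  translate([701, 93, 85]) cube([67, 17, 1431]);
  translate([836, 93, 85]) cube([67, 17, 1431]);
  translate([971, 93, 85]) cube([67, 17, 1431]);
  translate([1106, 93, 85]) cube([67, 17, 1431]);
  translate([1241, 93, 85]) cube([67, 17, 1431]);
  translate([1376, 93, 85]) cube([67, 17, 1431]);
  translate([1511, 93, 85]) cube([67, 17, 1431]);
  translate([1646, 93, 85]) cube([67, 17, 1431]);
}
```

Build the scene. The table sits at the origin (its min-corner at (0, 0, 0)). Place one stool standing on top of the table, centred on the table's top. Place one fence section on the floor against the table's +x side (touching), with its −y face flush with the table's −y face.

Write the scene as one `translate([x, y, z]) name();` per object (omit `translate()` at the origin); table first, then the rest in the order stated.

table();
translate([607, 141, 730]) stool();
translate([1484, 0, 0]) fence_section();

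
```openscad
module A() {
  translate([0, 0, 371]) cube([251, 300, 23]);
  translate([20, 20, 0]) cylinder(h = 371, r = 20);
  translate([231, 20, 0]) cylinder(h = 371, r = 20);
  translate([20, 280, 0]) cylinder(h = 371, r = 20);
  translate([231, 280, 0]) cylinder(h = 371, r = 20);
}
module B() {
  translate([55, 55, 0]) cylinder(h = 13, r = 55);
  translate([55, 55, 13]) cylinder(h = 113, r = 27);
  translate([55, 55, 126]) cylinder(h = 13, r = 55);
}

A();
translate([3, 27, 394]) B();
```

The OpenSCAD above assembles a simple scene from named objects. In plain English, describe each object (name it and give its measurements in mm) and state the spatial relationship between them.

A is a four-legged stool. The seat is a 251×300×23 mm slab whose top surface is at z = 394 mm; four round legs, each 40 mm in diameter, run from the floor (z = 0) to the underside of the seat, each leg's axis is inset half a diameter from the nearest pair of seat edges (so the leg's bounding box is flush with the corner).

B is a spool: two coaxial disc flanges of radius 55 mm and thickness 13 mm, joined by a core cylinder of radius 27 mm and height 113 mm. The lower flange rests on z = 0 and the three cylinders share a vertical axis.

The spool is on top of the stool.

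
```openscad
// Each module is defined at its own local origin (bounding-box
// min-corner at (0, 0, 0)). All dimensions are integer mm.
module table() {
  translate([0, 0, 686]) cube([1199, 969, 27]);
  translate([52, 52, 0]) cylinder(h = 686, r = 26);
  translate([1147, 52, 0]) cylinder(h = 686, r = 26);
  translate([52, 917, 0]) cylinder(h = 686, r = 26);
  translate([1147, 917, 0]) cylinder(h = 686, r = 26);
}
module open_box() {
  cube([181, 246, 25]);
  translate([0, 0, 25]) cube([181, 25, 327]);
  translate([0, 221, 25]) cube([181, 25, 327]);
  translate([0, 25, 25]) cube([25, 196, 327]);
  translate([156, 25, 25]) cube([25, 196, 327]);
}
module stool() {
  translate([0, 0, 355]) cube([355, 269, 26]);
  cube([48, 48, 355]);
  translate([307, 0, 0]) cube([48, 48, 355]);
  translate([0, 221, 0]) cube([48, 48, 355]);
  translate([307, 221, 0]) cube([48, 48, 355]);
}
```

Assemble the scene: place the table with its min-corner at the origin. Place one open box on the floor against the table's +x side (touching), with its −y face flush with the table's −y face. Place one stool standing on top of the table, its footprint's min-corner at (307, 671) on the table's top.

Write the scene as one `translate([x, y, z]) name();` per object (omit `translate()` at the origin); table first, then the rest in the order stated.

table();
translate([1199, 0, 0]) open_box();
translate([307, 671, 713]) stool();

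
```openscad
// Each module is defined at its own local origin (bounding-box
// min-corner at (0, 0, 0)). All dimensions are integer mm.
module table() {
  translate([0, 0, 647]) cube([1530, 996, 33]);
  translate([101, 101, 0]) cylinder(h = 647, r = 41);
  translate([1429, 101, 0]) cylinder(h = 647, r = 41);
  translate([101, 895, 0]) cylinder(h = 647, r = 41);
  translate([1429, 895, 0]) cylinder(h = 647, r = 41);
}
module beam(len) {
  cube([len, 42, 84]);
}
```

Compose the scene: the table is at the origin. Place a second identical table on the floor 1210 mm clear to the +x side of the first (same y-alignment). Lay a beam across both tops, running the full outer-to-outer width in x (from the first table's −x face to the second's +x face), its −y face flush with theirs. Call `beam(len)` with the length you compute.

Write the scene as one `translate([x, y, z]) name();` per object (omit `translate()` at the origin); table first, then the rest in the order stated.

table();
translate([2740, 0, 0]) table();
translate([0, 0, 680]) beam(4270);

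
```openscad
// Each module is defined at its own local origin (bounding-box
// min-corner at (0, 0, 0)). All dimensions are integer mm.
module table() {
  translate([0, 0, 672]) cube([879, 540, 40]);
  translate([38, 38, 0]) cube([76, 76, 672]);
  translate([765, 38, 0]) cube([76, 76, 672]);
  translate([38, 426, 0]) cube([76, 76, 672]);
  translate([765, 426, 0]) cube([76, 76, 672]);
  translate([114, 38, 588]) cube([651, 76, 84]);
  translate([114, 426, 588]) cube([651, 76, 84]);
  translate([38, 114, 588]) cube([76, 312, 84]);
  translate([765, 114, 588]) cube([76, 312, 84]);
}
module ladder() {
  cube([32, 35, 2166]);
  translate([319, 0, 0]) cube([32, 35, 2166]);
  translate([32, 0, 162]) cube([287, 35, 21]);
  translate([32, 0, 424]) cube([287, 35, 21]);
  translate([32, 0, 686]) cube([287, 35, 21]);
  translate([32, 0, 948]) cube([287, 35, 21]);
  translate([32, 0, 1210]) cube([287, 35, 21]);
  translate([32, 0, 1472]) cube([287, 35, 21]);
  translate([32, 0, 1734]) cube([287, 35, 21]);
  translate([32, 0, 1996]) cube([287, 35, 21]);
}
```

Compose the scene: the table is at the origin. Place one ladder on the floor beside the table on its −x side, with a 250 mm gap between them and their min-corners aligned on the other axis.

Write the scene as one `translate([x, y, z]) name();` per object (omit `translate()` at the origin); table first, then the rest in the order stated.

table();
translate([-601, 0, 0]) ladder();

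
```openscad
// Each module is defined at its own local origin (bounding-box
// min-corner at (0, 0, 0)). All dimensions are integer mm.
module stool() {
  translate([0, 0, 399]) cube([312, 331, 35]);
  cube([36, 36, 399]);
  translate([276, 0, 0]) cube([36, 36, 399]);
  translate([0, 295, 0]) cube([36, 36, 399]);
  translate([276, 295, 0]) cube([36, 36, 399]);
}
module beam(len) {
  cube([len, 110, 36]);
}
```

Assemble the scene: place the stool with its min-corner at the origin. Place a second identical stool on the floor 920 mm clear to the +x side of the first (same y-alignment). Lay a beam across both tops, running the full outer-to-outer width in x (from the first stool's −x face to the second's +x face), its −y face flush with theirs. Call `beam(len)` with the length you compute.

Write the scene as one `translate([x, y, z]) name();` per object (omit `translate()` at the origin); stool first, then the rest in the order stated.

stool();
translate([1232, 0, 0]) stool();
translate([0, 0, 434]) beam(1544);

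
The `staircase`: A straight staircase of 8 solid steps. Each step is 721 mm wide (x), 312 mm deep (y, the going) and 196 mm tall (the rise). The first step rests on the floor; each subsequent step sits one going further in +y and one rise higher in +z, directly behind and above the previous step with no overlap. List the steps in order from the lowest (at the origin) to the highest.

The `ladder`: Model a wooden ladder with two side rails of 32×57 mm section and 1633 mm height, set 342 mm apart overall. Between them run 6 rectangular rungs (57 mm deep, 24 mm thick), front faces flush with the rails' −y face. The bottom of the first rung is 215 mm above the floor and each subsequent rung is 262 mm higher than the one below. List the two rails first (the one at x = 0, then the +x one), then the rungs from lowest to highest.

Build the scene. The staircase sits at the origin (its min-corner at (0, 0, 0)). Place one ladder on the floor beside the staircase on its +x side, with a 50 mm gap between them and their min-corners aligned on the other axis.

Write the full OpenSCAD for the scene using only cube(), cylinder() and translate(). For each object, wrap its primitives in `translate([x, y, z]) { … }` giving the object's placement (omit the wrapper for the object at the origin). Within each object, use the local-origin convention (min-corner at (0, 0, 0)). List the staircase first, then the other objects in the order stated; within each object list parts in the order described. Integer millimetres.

cube([721, 312, 196]);
translate([0, 312, 196]) cube([721, 312, 196]);
translate([0, 624, 392]) cube([721, 312, 196]);
translate([0, 936, 588]) cube([721, 312, 196]);
translate([0, 1248, 784]) cube([721, 312, 196]);
translate([0, 1560, 980]) cube([721, 312, 196]);
translate([0, 1872, 1176]) cube([721, 312, 196]);
translate([0, 2184, 1372]) cube([721, 312, 196]);
translate([771, 0, 0]) {
  cube([32, 57, 1633]);
  translate([310, 0, 0]) cube([32, 57, 1633]);
  translate([32, 0, 215]) cube([278, 57, 24]);
  translate([32, 0, 477]) cube([278, 57, 24]);
  translate([32, 0, 739]) cube([278, 57, 24]);
  translate([32, 0, 1001]) cube([278, 57, 24]);
  translate([32, 0, 1263]) cube([278, 57, 24]);
  translate([32, 0, 1525]) cube([278, 57, 24]);
}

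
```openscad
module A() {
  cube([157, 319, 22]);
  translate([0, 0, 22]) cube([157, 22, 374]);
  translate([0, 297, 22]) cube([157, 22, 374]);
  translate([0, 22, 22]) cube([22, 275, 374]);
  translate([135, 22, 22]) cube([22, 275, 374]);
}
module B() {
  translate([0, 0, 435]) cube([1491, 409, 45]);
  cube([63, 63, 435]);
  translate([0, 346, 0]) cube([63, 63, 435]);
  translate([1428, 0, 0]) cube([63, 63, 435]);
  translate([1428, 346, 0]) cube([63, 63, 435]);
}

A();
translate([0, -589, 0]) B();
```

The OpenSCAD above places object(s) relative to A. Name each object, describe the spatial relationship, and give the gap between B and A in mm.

A is an open box. B is a bench. The bench is on the floor beside the open box on its −y side. The gap between the bench and the open box is 180 mm.

The bench's nearest face is 180 mm from the open box's −y face.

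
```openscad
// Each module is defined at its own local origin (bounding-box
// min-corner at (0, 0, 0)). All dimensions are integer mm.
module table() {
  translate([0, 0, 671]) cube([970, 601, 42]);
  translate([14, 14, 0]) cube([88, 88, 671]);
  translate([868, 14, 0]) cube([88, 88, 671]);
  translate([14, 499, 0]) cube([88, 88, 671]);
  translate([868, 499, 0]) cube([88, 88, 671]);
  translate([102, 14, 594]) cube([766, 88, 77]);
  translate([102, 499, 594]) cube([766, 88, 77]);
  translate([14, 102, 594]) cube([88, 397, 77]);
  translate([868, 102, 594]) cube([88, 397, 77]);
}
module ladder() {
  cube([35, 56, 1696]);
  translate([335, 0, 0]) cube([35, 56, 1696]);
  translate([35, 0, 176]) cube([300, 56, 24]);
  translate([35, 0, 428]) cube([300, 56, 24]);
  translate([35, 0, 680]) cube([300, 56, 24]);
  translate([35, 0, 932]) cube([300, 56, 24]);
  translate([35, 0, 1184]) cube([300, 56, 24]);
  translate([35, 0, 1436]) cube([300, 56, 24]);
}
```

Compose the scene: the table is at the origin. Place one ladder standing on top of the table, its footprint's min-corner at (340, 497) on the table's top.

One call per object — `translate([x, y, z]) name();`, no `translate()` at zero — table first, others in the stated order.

table();
translate([340, 497, 713]) ladder();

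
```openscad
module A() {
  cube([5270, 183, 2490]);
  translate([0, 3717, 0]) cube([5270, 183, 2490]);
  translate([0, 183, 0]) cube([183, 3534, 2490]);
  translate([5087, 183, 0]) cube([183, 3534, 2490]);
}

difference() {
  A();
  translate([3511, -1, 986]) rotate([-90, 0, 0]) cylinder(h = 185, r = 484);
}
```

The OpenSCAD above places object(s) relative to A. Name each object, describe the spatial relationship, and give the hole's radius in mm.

The subtracted cylinder has r = 484 mm.

A is a house frame. The house frame has a circular hole through its front wall. The hole's radius is 484 mm.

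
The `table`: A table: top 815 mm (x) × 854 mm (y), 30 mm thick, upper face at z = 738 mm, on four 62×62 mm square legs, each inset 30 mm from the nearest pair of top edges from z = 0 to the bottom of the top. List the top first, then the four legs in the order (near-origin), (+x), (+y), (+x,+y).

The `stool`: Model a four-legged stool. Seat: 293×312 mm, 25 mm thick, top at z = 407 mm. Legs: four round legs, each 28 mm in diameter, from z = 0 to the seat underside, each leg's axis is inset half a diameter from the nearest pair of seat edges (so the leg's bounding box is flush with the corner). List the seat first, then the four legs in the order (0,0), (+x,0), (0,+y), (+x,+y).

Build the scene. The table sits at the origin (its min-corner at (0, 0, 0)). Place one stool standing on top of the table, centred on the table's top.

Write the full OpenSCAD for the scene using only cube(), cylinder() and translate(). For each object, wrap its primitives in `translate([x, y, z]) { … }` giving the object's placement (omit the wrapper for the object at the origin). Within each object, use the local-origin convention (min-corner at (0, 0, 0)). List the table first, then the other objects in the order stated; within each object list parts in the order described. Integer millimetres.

translate([0, 0, 708]) cube([815, 854, 30]);
translate([30, 30, 0]) cube([62, 62, 708]);
translate([723, 30, 0]) cube([62, 62, 708]);
translate([30, 762, 0]) cube([62, 62, 708]);
translate([723, 762, 0]) cube([62, 62, 708]);
translate([261, 271, 738]) {
  translate([0, 0, 382]) cube([293, 312, 25]);
  translate([14, 14, 0]) cylinder(h = 382, r = 14);
  translate([279, 14, 0]) cylinder(h = 382, r = 14);
  translate([14, 298, 0]) cylinder(h = 382, r = 14);
  translate([279, 298, 0]) cylinder(h = 382, r = 14);
}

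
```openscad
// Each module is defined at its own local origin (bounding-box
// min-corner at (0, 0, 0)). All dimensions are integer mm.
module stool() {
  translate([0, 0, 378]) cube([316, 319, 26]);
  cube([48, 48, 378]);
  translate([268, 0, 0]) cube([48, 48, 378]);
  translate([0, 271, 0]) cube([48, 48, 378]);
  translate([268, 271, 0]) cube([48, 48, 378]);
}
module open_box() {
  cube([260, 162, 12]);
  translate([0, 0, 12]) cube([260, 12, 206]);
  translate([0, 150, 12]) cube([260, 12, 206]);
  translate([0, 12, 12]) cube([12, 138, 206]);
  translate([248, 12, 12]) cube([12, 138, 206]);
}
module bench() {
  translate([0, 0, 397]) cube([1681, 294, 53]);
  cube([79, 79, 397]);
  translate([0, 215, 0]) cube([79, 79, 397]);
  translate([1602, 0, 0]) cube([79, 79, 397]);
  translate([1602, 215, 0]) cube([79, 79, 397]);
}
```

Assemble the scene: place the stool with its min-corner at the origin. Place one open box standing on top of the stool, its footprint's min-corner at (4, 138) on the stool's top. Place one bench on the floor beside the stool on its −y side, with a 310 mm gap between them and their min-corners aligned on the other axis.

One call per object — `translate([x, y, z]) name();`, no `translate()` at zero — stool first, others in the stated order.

stool();
translate([4, 138, 404]) open_box();
translate([0, -604, 0]) bench();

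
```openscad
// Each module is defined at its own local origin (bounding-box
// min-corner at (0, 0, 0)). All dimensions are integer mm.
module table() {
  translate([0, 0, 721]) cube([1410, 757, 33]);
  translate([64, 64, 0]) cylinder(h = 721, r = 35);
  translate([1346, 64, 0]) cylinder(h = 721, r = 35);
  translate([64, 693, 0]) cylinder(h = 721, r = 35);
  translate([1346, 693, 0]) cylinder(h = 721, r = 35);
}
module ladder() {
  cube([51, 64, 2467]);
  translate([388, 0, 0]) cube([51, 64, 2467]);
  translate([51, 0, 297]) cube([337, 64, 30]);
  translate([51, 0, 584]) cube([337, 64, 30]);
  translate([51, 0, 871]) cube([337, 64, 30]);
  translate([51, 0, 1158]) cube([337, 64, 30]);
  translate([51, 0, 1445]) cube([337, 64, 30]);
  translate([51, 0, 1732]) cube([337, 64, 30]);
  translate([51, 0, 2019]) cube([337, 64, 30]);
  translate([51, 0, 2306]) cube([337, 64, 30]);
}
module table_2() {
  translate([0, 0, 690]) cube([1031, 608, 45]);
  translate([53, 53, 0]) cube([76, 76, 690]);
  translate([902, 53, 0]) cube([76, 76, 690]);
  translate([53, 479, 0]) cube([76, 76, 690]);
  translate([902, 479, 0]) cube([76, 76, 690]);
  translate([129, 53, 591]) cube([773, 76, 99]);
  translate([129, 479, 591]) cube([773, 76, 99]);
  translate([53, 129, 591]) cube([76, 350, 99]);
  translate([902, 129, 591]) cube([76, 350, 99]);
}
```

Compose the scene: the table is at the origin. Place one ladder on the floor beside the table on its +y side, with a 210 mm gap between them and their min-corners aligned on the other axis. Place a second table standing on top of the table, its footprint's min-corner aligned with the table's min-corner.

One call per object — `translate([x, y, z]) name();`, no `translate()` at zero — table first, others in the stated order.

table();
translate([0, 967, 0]) ladder();
translate([0, 0, 754]) table_2();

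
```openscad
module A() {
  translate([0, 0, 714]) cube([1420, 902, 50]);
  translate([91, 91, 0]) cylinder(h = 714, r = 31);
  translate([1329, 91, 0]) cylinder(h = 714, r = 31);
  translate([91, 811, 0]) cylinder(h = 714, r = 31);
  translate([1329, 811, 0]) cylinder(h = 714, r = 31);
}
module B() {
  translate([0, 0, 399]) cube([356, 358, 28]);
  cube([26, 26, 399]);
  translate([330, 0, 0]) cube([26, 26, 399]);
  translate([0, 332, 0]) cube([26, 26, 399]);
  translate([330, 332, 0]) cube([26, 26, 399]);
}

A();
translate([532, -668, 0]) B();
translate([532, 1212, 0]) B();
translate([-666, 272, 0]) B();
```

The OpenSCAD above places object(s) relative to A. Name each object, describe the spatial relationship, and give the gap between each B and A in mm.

A is a table. B is a stool. Three stools sit around the table at the −y, +y, −x sides. The gap between each stool and the table is 310 mm.

Each stool's nearest face is 310 mm from the table's bounding box.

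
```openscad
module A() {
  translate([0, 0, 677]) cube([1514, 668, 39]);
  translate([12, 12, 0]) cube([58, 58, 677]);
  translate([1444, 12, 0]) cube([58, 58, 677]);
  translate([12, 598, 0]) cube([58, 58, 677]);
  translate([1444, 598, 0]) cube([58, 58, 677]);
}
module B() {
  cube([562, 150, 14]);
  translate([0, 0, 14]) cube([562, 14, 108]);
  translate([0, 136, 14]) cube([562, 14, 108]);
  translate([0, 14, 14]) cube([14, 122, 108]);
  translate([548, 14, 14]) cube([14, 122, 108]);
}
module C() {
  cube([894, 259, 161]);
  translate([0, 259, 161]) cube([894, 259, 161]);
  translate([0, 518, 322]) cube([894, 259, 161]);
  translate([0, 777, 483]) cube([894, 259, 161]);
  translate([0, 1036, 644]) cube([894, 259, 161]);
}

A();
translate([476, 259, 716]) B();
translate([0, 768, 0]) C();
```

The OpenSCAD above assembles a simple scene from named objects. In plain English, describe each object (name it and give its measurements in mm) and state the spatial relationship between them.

A is a rectangular dining table. The top is 1514×668×39 mm with its upper surface at z = 716 mm. It stands on four 58×58 mm square legs, each inset 12 mm from the nearest pair of top edges, running from the floor to the underside of the top.

B is an open storage box with external size 562×150×122 mm and wall thickness 14 mm (the base is also 14 mm thick). The base covers the whole footprint; the four walls stand on the base, with the y-facing walls full-width and the x-facing walls fitting between their inner faces.

C is a run of 5 identical solid stair steps. Each tread is 894×259 mm and each step block is 161 mm high. Step 1 rests on the floor; step k is offset from step 1 by (k−1)×259 mm in y and (k−1)×161 mm in z.

The open box is on top of the table, centred. The staircase is on the floor beside the table on its +y side.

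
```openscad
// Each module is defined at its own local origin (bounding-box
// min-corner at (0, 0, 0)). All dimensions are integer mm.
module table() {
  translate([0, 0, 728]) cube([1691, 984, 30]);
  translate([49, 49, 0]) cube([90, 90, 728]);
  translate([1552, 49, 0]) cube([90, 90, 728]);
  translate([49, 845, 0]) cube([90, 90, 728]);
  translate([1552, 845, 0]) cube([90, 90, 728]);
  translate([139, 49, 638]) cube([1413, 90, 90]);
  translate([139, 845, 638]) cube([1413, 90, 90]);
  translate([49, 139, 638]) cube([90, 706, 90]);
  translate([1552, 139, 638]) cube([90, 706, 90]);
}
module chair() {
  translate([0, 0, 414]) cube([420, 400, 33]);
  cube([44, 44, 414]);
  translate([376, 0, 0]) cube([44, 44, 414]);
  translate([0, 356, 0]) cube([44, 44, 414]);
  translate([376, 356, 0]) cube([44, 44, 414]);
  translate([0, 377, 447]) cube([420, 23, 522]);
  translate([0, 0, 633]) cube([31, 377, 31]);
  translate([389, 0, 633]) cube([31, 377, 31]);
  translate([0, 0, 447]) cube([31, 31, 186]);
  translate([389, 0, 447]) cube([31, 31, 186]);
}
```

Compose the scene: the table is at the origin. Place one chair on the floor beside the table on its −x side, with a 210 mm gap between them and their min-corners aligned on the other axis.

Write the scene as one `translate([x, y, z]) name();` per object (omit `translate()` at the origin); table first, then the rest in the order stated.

table();
translate([-630, 0, 0]) chair();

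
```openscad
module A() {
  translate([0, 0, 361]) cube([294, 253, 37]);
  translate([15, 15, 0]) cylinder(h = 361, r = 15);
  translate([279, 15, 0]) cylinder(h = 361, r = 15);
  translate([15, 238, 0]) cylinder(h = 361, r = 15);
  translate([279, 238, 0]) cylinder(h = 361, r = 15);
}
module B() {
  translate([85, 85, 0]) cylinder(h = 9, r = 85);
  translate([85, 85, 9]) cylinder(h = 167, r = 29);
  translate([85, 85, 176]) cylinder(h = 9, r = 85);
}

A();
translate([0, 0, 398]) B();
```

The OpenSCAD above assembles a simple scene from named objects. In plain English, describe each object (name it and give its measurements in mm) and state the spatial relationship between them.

A is a four-legged stool. The seat is 294×253 mm, 37 mm thick, top at z = 398 mm. It stands on four round legs, each 30 mm in diameter, from z = 0 to the seat underside, each leg's axis is inset half a diameter from the nearest pair of seat edges (so the leg's bounding box is flush with the corner).

B is a spool: two coaxial disc flanges of radius 85 mm and thickness 9 mm, joined by a core cylinder of radius 29 mm and height 167 mm. The lower flange rests on z = 0 and the three cylinders share a vertical axis.

The spool is on top of the stool.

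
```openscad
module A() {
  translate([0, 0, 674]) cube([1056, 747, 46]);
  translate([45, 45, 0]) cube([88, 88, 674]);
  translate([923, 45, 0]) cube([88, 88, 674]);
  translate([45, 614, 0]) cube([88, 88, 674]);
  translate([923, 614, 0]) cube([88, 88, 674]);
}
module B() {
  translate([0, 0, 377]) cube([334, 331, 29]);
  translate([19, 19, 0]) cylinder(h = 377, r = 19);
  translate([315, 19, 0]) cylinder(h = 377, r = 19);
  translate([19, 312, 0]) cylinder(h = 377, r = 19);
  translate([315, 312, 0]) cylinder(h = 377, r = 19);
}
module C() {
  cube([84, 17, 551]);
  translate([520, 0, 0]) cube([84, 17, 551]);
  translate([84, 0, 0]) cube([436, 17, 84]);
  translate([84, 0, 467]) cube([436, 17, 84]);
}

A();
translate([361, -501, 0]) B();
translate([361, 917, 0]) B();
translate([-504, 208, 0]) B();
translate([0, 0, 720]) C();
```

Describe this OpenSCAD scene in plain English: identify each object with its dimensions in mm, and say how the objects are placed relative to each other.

A is a table: top 1056 mm (x) × 747 mm (y), 46 mm thick, upper face at z = 720 mm, on four 88×88 mm square legs, each inset 45 mm from the nearest pair of top edges, running from z = 0 to the bottom of the top.

B is a simple wooden stool: a rectangular seat 334 mm (x) by 331 mm (y), 29 mm thick, top face at z = 406 mm, on four round legs, each 38 mm in diameter. The legs rest on z = 0, each leg's axis is inset half a diameter from the nearest pair of seat edges (so the leg's bounding box is flush with the corner).

C is a rectangular picture frame lying in the x–z plane (depth along y). The opening is 436 mm wide (x) by 383 mm tall (z), surrounded by a border 84 mm wide on all four sides. The frame is 17 mm deep and is made of two full-height vertical stiles with two horizontal rails fitted between them.

Three stools sit around the table at the −y, +y, −x sides. The picture frame is on top of the table.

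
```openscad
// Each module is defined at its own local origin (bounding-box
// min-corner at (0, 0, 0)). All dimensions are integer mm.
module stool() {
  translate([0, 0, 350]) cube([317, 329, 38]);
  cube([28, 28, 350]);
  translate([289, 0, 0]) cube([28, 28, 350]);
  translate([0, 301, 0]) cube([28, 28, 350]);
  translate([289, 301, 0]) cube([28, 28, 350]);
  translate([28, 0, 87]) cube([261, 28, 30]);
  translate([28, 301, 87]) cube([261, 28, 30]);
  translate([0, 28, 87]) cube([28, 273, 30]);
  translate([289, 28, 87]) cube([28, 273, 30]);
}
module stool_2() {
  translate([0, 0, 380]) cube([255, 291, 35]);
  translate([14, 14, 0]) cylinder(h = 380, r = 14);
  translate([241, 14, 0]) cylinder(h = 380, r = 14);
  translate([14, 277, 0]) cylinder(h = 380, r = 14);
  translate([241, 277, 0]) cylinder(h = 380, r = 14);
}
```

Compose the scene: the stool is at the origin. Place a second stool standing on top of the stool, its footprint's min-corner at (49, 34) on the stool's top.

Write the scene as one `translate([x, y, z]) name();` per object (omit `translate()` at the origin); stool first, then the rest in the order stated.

stool();
translate([49, 34, 388]) stool_2();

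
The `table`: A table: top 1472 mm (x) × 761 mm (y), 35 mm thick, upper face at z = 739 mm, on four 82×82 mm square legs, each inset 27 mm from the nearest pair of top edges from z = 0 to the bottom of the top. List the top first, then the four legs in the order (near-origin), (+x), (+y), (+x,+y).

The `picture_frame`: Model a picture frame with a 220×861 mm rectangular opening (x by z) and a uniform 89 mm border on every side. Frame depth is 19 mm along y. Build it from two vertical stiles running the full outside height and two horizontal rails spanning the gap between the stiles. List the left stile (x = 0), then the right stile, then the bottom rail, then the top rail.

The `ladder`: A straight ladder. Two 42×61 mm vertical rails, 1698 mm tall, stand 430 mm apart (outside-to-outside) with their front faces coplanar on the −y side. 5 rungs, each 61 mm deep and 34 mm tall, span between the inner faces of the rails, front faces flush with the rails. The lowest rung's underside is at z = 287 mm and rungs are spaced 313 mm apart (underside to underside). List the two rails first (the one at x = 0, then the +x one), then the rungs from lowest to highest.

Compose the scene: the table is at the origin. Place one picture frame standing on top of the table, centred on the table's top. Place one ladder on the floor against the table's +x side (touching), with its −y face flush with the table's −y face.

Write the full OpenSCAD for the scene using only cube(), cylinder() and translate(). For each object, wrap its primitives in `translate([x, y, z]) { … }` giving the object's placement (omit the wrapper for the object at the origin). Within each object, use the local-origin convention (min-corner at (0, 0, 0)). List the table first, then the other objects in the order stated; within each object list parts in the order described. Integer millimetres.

translate([0, 0, 704]) cube([1472, 761, 35]);
translate([27, 27, 0]) cube([82, 82, 704]);
translate([1363, 27, 0]) cube([82, 82, 704]);
translate([27, 652, 0]) cube([82, 82, 704]);
translate([1363, 652, 0]) cube([82, 82, 704]);
translate([537, 371, 739]) {
  cube([89, 19, 1039]);
  translate([309, 0, 0]) cube([89, 19, 1039]);
  translate([89, 0, 0]) cube([220, 19, 89]);
  translate([89, 0, 950]) cube([220, 19, 89]);
}
translate([1472, 0, 0]) {
  cube([42, 61, 1698]);
  translate([388, 0, 0]) cube([42, 61, 1698]);
  translate([42, 0, 287]) cube([346, 61, 34]);
  translate([42, 0, 600]) cube([346, 61, 34]);
  translate([42, 0, 913]) cube([346, 61, 34]);
  translate([42, 0, 1226]) cube([346, 61, 34]);
  translate([42, 0, 1539]) cube([346, 61, 34]);
}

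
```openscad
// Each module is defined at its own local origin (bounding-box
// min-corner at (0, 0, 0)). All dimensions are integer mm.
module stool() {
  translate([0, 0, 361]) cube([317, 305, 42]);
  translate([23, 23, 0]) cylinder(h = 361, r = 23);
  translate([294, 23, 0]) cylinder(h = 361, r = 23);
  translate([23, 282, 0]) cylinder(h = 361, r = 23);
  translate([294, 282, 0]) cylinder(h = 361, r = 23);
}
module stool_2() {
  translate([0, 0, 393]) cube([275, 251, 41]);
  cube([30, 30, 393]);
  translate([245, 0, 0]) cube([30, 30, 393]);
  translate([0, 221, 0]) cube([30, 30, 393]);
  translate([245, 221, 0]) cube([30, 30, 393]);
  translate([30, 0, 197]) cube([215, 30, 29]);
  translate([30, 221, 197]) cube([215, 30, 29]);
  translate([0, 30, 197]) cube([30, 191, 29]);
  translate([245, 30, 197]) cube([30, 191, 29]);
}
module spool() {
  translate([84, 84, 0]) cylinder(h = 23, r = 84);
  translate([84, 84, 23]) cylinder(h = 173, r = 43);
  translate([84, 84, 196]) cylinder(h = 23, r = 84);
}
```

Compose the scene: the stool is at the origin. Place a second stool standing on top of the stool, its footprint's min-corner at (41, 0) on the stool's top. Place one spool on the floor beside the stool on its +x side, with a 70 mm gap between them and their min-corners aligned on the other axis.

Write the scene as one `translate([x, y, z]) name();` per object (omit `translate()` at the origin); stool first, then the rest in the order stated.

stool();
translate([41, 0, 403]) stool_2();
translate([387, 0, 0]) spool();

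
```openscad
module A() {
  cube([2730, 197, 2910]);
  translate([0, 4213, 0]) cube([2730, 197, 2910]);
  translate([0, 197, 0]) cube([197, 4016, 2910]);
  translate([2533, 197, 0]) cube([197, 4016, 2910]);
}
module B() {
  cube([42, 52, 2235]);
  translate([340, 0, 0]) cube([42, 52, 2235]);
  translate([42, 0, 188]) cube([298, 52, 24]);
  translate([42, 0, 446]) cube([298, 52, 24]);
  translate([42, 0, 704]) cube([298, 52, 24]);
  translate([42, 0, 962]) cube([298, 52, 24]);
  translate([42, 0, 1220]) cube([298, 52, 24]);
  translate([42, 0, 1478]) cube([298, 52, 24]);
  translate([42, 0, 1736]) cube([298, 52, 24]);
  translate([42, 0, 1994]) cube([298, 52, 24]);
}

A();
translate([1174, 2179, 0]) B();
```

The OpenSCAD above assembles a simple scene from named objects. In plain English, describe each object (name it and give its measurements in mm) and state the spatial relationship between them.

A is a box-shaped house frame (walls only): outside footprint 2730×4410 mm, wall height 2910 mm, wall thickness 197 mm. The two y-facing walls run the full x-width; the two x-facing walls fit between the inner faces of the y-facing walls.

B is a wooden ladder with two side rails of 42×52 mm section and 2235 mm height, set 382 mm apart overall. Between them run 8 rectangular rungs (52 mm deep, 24 mm thick), front faces flush with the rails' −y face. The bottom of the first rung is 188 mm above the floor and each subsequent rung is 258 mm higher than the one below.

The ladder sits inside the house frame, centred.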